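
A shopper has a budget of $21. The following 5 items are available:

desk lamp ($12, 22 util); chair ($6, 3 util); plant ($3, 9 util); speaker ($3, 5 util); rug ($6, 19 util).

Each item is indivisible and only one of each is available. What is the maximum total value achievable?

50 util

Check high-value combinations within $21:
- desk lamp+plant+rug: cost 12+3+6=21, value 22+9+19=50
- desk lamp+speaker+rug: cost 12+3+6=21, value 22+5+19=46
- desk lamp+rug: cost 12+6=18, value 22+19=41
Best: 50 util.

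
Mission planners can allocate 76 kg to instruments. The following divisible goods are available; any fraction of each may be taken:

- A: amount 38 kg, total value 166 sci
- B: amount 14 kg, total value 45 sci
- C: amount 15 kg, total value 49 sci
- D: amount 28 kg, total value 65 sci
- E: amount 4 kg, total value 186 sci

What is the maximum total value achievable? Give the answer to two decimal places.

Take in order of value per unit:
- E (186/4 per unit): all 4 → value 186, running total 186.00
- A (166/38 per unit): all 38 → value 166, running total 352.00
- C (49/15 per unit): all 15 → value 49, running total 401.00
- B (45/14 per unit): all 14 → value 45, running total 446.00
- D (65/28 per unit): 5 of 28 → value 5×65/28 = 11.6071, running total 457.61
Total 457.61.

457.61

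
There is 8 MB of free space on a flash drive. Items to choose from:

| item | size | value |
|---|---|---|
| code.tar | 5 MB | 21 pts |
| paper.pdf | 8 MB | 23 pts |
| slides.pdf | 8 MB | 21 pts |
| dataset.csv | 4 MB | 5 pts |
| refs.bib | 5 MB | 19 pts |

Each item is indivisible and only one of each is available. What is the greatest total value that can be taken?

This is a 0/1 knapsack; check combinations near the capacity.
- paper.pdf: size 8, value 23
- code.tar: size 5, value 21
- slides.pdf: size 8, value 21
- refs.bib: size 5, value 19
- dataset.csv: size 4, value 5
Best: 23 pts.

23 pts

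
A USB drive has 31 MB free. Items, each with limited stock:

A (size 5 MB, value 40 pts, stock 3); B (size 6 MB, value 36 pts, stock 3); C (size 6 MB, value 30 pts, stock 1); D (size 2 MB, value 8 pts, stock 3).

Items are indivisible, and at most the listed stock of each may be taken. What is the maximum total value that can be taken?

Top feasible selections:
- 3×A + 2×B + 2×D: size 31, value 208
- 3×A + 1×B + 1×C + 2×D: size 31, value 202
Best: 208 pts.

208 pts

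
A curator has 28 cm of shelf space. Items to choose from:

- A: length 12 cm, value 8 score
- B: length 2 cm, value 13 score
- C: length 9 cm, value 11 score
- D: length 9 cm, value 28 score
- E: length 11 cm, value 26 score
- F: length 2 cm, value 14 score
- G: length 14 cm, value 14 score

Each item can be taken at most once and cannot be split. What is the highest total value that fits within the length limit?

81 score

Check high-value combinations within 28 cm:
- B+D+E+F: length 2+9+11+2=24, value 13+28+26+14=81
- B+D+F+G: length 2+9+2+14=27, value 13+28+14+14=69
- D+E+F: length 9+11+2=22, value 28+26+14=68
Best: 81 score.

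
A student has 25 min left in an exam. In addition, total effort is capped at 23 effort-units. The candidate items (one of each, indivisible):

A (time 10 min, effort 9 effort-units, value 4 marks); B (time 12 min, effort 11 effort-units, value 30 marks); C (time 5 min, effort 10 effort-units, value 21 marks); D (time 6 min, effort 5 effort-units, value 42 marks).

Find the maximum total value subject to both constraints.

Feasible sets respecting both limits:
- B+D: time 18, effort 16, value 72
- C+D: time 11, effort 15, value 63
- B+C: time 17, effort 21, value 51
Best: 72 marks.

72 marks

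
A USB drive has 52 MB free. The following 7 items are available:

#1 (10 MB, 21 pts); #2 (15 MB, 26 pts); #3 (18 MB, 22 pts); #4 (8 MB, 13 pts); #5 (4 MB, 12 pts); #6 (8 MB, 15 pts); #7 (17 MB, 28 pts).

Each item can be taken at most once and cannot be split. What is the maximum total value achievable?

94 pts

Check high-value combinations within 52 MB:
- #2+#4+#5+#6+#7: size 15+8+4+8+17=52, value 26+13+12+15+28=94
- #1+#2+#6+#7: size 10+15+8+17=50, value 21+26+15+28=90
- #1+#4+#5+#6+#7: size 10+8+4+8+17=47, value 21+13+12+15+28=89
Best: 94 pts.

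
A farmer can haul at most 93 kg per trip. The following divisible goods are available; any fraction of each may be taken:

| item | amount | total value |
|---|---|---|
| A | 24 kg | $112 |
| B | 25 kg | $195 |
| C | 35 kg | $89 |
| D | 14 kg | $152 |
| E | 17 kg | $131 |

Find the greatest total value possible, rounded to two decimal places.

623.06

Take in order of value per unit:
- D (152/14 per unit): all 14 → value 152, running total 152.00
- B (195/25 per unit): all 25 → value 195, running total 347.00
- E (131/17 per unit): all 17 → value 131, running total 478.00
- A (112/24 per unit): all 24 → value 112, running total 590.00
- C (89/35 per unit): 13 of 35 → value 13×89/35 = 33.0571, running total 623.06
Total 623.06.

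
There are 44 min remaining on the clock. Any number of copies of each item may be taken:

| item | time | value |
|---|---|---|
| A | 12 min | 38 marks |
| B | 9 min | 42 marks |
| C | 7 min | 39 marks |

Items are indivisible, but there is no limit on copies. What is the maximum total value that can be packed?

Best value-per-unit is C at 39/7; filling with it alone gives 6×39 = 234.
Optimal mix: 1×B + 5×C → time 44, value 237.

237 marks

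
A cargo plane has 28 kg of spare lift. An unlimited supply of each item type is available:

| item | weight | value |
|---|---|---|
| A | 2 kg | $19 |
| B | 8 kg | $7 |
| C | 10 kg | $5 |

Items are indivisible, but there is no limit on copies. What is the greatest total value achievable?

$266

Best value-per-unit is A at 19/2, and filling with it alone uses weight 14×2=28. No mix of the others beats 14×19 = 266.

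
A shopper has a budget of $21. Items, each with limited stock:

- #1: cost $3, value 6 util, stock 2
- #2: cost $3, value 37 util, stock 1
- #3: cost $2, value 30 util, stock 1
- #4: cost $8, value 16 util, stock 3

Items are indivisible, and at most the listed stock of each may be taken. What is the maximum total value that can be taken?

99 util

Best selections within cost 21 and stock limits:
- 1×#2 + 1×#3 + 2×#4: cost 21, value 99
- 2×#1 + 1×#2 + 1×#3 + 1×#4: cost 19, value 95
- 1×#1 + 1×#2 + 1×#3 + 1×#4: cost 16, value 89
- 1×#2 + 1×#3 + 1×#4: cost 13, value 83
Best: 99 util.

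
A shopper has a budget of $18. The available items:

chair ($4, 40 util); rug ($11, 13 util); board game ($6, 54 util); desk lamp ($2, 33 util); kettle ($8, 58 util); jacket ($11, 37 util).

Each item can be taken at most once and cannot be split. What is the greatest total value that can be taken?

Check high-value combinations within $18:
- chair+board game+kettle: cost 4+6+8=18, value 40+54+58=152
- board game+desk lamp+kettle: cost 6+2+8=16, value 54+33+58=145
- chair+desk lamp+kettle: cost 4+2+8=14, value 40+33+58=131
- chair+board game+desk lamp: cost 4+6+2=12, value 40+54+33=127
- board game+kettle: cost 6+8=14, value 54+58=112
Best: 152 util.

152 util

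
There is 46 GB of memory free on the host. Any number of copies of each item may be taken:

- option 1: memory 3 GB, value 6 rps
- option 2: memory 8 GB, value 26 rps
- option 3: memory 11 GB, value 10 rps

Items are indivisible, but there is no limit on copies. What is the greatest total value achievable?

Best value-per-unit is option 2 at 26/8; filling with it alone gives 5×26 = 130.
Optimal mix: 2×option 1 + 5×option 2 → memory 46, value 142.

142 rps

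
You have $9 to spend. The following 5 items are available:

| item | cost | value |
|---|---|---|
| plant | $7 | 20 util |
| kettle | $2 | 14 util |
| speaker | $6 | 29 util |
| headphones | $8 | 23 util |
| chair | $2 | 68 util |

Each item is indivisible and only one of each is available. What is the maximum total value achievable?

97 util

Check high-value combinations within $9:
- speaker+chair: cost 6+2=8, value 29+68=97
- plant+chair: cost 7+2=9, value 20+68=88
- kettle+chair: cost 2+2=4, value 14+68=82
Best: 97 util.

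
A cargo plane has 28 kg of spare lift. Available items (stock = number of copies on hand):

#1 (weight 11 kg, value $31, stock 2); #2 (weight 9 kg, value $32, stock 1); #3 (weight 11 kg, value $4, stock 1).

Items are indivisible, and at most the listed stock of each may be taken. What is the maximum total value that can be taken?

$63

Top feasible selections:
- 1×#1 + 1×#2: weight 20, value 63
- 2×#1: weight 22, value 62
- 1×#2 + 1×#3: weight 20, value 36
- 1×#1 + 1×#3: weight 22, value 35
Best: $63.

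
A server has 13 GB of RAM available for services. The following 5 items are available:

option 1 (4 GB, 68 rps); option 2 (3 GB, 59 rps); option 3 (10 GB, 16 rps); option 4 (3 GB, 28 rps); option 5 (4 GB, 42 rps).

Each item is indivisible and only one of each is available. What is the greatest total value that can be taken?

Check high-value combinations within 13 GB:
- option 1+option 2+option 5: memory 4+3+4=11, value 68+59+42=169
- option 1+option 2+option 4: memory 4+3+3=10, value 68+59+28=155
- option 1+option 4+option 5: memory 4+3+4=11, value 68+28+42=138
- option 2+option 4+option 5: memory 3+3+4=10, value 59+28+42=129
Best: 169 rps.

169 rps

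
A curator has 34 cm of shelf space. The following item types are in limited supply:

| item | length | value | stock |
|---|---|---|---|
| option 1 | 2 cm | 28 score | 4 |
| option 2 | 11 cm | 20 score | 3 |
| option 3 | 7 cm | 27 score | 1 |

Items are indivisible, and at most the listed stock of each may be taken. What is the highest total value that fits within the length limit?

159 score

Best selections within length 34 and stock limits:
- 4×option 1 + 1×option 2 + 1×option 3: length 26, value 159
- 4×option 1 + 2×option 2: length 30, value 152
Best: 159 score.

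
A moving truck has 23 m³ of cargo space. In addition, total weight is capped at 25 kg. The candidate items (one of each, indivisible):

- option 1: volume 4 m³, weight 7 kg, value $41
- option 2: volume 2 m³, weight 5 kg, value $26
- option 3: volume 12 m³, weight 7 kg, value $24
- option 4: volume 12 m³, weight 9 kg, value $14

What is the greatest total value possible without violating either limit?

$91

Feasible sets respecting both limits:
- option 1+option 2+option 3: volume 18, weight 19, value 91
- option 1+option 2+option 4: volume 18, weight 21, value 81
- option 1+option 2: volume 6, weight 12, value 67
- option 1+option 3: volume 16, weight 14, value 65
Best: $91.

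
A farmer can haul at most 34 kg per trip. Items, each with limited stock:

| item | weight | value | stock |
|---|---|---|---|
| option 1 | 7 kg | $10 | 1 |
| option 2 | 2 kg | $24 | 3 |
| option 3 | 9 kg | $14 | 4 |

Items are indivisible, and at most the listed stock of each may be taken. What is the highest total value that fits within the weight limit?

$114

Top feasible selections:
- 3×option 2 + 3×option 3: weight 33, value 114
- 1×option 1 + 3×option 2 + 2×option 3: weight 31, value 110
- 3×option 2 + 2×option 3: weight 24, value 100
- 1×option 1 + 3×option 2 + 1×option 3: weight 22, value 96
Best: $114.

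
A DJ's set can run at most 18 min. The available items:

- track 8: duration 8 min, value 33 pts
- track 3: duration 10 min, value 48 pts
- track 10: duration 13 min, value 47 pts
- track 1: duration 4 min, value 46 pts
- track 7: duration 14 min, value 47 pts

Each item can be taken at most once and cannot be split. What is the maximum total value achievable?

94 pts

Check high-value combinations within 18 min:
- track 3+track 1: duration 10+4=14, value 48+46=94
- track 10+track 1: duration 13+4=17, value 47+46=93
- track 1+track 7: duration 4+14=18, value 46+47=93
- track 8+track 3: duration 8+10=18, value 33+48=81
Best: 94 pts.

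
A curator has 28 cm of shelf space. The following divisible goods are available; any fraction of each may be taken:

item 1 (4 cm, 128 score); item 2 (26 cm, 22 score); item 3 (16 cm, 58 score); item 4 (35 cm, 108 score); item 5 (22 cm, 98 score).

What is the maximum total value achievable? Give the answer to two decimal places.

Take in order of value per unit:
- item 1 (128/4 per unit): all 4 → value 128, running total 128.00
- item 5 (98/22 per unit): all 22 → value 98, running total 226.00
- item 3 (58/16 per unit): 2 of 16 → value 2×58/16 = 7.2500, running total 233.25
Total 233.25.

233.25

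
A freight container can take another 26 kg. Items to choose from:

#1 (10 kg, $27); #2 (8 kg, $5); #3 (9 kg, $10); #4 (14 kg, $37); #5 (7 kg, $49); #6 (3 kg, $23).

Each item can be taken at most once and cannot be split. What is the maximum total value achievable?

Check high-value combinations within 26 kg:
- #4+#5+#6: weight 14+7+3=24, value 37+49+23=109
- #1+#5+#6: weight 10+7+3=20, value 27+49+23=99
- #4+#5: weight 14+7=21, value 37+49=86
- #1+#3+#5: weight 10+9+7=26, value 27+10+49=86
Best: $109.

$109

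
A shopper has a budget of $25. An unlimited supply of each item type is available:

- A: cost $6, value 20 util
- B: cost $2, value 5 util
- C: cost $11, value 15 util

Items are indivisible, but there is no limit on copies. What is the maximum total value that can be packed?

Best value-per-unit is A at 20/6, and filling with it alone uses cost 4×6=24. No mix of the others beats 4×20 = 80.

80 util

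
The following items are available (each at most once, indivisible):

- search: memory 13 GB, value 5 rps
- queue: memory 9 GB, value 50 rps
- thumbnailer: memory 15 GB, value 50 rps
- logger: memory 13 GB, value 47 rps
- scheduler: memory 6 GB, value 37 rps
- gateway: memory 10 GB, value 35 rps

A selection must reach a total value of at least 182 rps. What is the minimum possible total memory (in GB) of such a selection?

43

Subsets with value ≥ 182, sorted by total memory:
- queue+thumbnailer+logger+scheduler: memory 43, value 184
- queue+thumbnailer+logger+gateway: memory 47, value 182
- queue+thumbnailer+logger+scheduler+gateway: memory 53, value 219
Minimum memory: 43 GB.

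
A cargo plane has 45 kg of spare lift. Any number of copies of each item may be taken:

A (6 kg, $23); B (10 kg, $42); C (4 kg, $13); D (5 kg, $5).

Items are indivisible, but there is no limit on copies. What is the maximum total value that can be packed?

$181

Best value-per-unit is B at 42/10; filling with it alone gives 4×42 = 168.
Optimal mix: 4×B + 1×C → weight 44, value 181.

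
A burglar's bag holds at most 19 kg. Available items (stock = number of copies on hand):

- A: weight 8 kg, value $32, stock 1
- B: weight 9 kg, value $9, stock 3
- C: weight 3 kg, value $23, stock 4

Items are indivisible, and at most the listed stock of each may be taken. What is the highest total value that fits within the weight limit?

$101

Top feasible selections:
- 1×A + 3×C: weight 17, value 101
- 4×C: weight 12, value 92
- 1×A + 2×C: weight 14, value 78
- 1×B + 3×C: weight 18, value 78
Best: $101.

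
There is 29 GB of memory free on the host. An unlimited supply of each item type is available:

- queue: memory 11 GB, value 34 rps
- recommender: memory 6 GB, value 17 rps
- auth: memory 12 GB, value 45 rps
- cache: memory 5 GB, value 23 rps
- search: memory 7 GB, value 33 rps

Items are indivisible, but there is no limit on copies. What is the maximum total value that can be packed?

Best value-per-unit is search at 33/7; filling with it alone gives 4×33 = 132.
Optimal mix: 3×cache + 2×search → memory 29, value 135.

135 rps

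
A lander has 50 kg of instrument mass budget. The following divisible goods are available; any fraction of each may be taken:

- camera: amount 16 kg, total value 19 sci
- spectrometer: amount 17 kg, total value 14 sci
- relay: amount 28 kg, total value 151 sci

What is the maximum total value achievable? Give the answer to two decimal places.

174.94

Take in order of value per unit:
- relay (151/28 per unit): all 28 → value 151, running total 151.00
- camera (19/16 per unit): all 16 → value 19, running total 170.00
- spectrometer (14/17 per unit): 6 of 17 → value 6×14/17 = 4.9412, running total 174.94
Total 174.94.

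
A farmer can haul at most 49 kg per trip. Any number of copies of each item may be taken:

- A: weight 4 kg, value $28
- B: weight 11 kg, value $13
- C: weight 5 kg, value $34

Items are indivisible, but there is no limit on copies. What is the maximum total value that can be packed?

Best value-per-unit is A at 28/4; filling with it alone gives 12×28 = 336.
Optimal mix: 11×A + 1×C → weight 49, value 342.

$342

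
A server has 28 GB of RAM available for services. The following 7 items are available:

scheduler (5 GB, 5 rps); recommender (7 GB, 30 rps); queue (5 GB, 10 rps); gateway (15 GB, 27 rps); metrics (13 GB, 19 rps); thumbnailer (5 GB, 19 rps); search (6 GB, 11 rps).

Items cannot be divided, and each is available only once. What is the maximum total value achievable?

76 rps

Check high-value combinations within 28 GB:
- recommender+gateway+thumbnailer: memory 7+15+5=27, value 30+27+19=76
- scheduler+recommender+queue+thumbnailer+search: memory 5+7+5+5+6=28, value 5+30+10+19+11=75
- recommender+queue+thumbnailer+search: memory 7+5+5+6=23, value 30+10+19+11=70
- recommender+metrics+thumbnailer: memory 7+13+5=25, value 30+19+19=68
Best: 76 rps.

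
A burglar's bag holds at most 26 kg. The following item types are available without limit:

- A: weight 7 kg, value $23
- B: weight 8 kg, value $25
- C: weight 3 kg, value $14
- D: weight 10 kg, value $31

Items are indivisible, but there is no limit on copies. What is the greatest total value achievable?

Best value-per-unit is C at 14/3, and filling with it alone uses weight 8×3=24. No mix of the others beats 8×14 = 112.

$112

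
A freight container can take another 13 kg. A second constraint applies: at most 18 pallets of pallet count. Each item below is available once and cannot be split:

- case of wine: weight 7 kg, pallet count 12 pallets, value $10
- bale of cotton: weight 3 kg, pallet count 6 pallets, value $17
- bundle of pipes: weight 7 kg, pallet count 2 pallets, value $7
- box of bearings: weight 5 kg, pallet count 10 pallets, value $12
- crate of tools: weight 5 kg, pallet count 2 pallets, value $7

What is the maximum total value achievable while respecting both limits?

Feasible sets respecting both limits:
- bale of cotton+box of bearings+crate of tools: weight 13, pallet count 18, value 36
- bale of cotton+box of bearings: weight 8, pallet count 16, value 29
- case of wine+bale of cotton: weight 10, pallet count 18, value 27
- bale of cotton+bundle of pipes: weight 10, pallet count 8, value 24
Best: $36.

$36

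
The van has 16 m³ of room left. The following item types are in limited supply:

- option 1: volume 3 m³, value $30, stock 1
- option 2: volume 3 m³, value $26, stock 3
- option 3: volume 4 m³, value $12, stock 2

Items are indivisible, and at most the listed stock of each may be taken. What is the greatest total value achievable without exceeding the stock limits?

$120

Top feasible selections:
- 1×option 1 + 3×option 2 + 1×option 3: volume 16, value 120
- 1×option 1 + 3×option 2: volume 12, value 108
Best: $120.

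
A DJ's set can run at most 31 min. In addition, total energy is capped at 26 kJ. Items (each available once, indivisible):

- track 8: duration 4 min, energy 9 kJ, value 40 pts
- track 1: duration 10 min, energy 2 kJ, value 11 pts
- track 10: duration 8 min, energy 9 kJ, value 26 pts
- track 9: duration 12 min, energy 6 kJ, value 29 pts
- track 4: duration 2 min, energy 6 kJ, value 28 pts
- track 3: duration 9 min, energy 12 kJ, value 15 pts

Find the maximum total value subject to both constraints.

108 pts

Feasible sets respecting both limits:
- track 8+track 1+track 9+track 4: duration 28, energy 23, value 108
- track 8+track 1+track 10+track 4: duration 24, energy 26, value 105
- track 8+track 9+track 4: duration 18, energy 21, value 97
Best: 108 pts.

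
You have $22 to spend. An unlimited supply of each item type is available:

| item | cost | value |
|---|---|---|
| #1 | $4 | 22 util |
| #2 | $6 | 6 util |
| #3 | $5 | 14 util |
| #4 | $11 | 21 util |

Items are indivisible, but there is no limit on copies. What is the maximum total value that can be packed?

110 util

Best value-per-unit is #1 at 22/4, and filling with it alone uses cost 5×4=20. No mix of the others beats 5×22 = 110.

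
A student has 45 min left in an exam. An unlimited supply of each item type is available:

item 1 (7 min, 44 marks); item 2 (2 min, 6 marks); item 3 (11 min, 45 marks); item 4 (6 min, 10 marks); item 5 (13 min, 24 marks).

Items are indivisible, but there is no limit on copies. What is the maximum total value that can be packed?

270 marks

Best value-per-unit is item 1 at 44/7; filling with it alone gives 6×44 = 264.
Optimal mix: 6×item 1 + 1×item 2 → time 44, value 270.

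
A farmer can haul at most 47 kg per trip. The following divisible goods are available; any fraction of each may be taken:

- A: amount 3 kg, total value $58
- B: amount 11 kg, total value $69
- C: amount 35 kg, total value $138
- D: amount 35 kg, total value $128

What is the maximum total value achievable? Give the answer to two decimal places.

257.11

Take in order of value per unit:
- A (58/3 per unit): all 3 → value 58, running total 58.00
- B (69/11 per unit): all 11 → value 69, running total 127.00
- C (138/35 per unit): 33 of 35 → value 33×138/35 = 130.1143, running total 257.11
Total 257.11.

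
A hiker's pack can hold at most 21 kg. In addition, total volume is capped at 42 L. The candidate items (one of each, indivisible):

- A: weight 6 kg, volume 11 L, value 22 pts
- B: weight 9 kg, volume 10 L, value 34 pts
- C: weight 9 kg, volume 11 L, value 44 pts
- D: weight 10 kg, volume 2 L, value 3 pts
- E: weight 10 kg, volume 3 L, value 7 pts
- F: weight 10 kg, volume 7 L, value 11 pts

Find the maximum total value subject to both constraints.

Feasible sets respecting both limits:
- B+C: weight 18, volume 21, value 78
- A+C: weight 15, volume 22, value 66
- A+B: weight 15, volume 21, value 56
- C+F: weight 19, volume 18, value 55
Best: 78 pts.

78 pts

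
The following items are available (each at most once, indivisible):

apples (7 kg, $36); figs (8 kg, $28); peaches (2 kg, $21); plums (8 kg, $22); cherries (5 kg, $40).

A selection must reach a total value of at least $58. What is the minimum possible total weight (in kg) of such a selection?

7

Subsets with value ≥ 58, sorted by total weight:
- peaches+cherries: weight 7, value 61
- apples+cherries: weight 12, value 76
- figs+cherries: weight 13, value 68
- plums+cherries: weight 13, value 62
Minimum weight: 7 kg.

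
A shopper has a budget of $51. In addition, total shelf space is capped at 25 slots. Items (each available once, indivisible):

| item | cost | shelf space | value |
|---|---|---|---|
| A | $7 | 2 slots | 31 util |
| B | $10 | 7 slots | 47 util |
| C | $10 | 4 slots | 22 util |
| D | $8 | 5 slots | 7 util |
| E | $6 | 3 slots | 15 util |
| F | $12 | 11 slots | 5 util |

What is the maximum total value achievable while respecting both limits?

122 util

Feasible sets respecting both limits:
- A+B+C+D+E: cost 41, shelf space 21, value 122
- A+B+C+E: cost 33, shelf space 16, value 115
- A+B+C+D: cost 35, shelf space 18, value 107
- A+B+C+F: cost 39, shelf space 24, value 105
Best: 122 util.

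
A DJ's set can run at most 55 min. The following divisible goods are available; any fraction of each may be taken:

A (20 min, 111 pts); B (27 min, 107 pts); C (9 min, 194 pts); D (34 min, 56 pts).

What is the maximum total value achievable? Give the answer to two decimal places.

408.04

Take in order of value per unit:
- C (194/9 per unit): all 9 → value 194, running total 194.00
- A (111/20 per unit): all 20 → value 111, running total 305.00
- B (107/27 per unit): 26 of 27 → value 26×107/27 = 103.0370, running total 408.04
Total 408.04.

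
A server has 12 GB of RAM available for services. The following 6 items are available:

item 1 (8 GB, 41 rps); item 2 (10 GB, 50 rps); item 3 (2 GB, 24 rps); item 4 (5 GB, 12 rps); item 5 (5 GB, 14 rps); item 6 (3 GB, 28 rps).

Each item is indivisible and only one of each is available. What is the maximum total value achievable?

74 rps

This is a 0/1 knapsack; check combinations near the capacity.
- item 2+item 3: memory 10+2=12, value 50+24=74
- item 1+item 6: memory 8+3=11, value 41+28=69
- item 3+item 5+item 6: memory 2+5+3=10, value 24+14+28=66
Best: 74 rps.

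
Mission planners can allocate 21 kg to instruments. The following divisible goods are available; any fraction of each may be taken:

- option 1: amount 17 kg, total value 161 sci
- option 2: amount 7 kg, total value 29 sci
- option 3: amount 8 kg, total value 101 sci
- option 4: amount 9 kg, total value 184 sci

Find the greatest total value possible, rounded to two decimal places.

Take in order of value per unit:
- option 4 (184/9 per unit): all 9 → value 184, running total 184.00
- option 3 (101/8 per unit): all 8 → value 101, running total 285.00
- option 1 (161/17 per unit): 4 of 17 → value 4×161/17 = 37.8824, running total 322.88
Total 322.88.

322.88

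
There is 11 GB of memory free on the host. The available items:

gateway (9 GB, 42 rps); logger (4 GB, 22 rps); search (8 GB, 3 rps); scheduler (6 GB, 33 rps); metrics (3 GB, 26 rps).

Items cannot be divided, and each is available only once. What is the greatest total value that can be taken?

This is a 0/1 knapsack; check combinations near the capacity.
- scheduler+metrics: memory 6+3=9, value 33+26=59
- logger+scheduler: memory 4+6=10, value 22+33=55
- logger+metrics: memory 4+3=7, value 22+26=48
- gateway: memory 9, value 42
Best: 59 rps.

59 rps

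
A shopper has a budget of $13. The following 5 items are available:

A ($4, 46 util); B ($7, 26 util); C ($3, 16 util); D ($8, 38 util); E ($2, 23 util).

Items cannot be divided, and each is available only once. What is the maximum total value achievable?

Check high-value combinations within $13:
- A+B+E: cost 4+7+2=13, value 46+26+23=95
- A+C+E: cost 4+3+2=9, value 46+16+23=85
- A+D: cost 4+8=12, value 46+38=84
- C+D+E: cost 3+8+2=13, value 16+38+23=77
Best: 95 util.

95 util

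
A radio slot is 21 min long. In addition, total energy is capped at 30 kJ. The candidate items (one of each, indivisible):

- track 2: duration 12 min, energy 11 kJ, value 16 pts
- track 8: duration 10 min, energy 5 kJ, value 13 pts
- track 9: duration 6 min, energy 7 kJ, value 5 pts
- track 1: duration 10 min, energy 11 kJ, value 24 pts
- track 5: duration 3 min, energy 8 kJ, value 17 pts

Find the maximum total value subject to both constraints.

46 pts

Feasible sets respecting both limits:
- track 9+track 1+track 5: duration 19, energy 26, value 46
- track 1+track 5: duration 13, energy 19, value 41
- track 2+track 9+track 5: duration 21, energy 26, value 38
Best: 46 pts.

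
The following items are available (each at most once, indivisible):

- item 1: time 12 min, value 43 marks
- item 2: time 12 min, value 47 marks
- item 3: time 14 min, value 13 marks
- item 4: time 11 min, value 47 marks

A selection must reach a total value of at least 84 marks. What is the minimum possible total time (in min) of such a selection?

23

Subsets with value ≥ 84, sorted by total time:
- item 2+item 4: time 23, value 94
- item 1+item 4: time 23, value 90
- item 1+item 2: time 24, value 90
- item 1+item 2+item 4: time 35, value 137
Minimum time: 23 min.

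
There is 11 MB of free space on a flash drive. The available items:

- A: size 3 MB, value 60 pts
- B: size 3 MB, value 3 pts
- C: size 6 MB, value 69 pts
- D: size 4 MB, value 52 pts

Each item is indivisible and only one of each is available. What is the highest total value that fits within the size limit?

129 pts

Check high-value combinations within 11 MB:
- A+C: size 3+6=9, value 60+69=129
- C+D: size 6+4=10, value 69+52=121
- A+B+D: size 3+3+4=10, value 60+3+52=115
- A+D: size 3+4=7, value 60+52=112
- B+C: size 3+6=9, value 3+69=72
Best: 129 pts.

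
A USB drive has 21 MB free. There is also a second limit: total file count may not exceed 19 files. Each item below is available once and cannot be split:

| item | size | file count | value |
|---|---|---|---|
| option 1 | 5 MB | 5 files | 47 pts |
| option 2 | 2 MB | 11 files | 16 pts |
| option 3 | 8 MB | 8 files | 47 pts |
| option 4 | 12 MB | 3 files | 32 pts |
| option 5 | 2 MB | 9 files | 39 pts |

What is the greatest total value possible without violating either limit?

Feasible sets respecting both limits:
- option 1+option 4+option 5: size 19, file count 17, value 118
- option 1+option 2+option 4: size 19, file count 19, value 95
- option 1+option 3: size 13, file count 13, value 94
- option 1+option 5: size 7, file count 14, value 86
Best: 118 pts.

118 pts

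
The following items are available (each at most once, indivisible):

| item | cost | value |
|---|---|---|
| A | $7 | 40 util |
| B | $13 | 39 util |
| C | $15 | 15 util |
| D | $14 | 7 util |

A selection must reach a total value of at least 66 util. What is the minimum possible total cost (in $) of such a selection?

Subsets with value ≥ 66, sorted by total cost:
- A+B: cost 20, value 79
- A+B+D: cost 34, value 86
- A+B+C: cost 35, value 94
Minimum cost: 20 $.

20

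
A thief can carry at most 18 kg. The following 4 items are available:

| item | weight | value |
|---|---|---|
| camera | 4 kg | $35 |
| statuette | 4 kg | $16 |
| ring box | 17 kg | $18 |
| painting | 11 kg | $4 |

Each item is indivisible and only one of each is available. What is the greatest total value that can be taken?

This is a 0/1 knapsack; check combinations near the capacity.
- camera+statuette: weight 4+4=8, value 35+16=51
- camera+painting: weight 4+11=15, value 35+4=39
- camera: weight 4, value 35
- statuette+painting: weight 4+11=15, value 16+4=20
Best: $51.

$51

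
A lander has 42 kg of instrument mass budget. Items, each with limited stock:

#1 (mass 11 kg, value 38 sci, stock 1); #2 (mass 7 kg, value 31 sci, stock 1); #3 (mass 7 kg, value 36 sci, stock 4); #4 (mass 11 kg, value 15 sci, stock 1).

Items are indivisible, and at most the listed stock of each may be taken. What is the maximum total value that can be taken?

Top feasible selections:
- 1×#1 + 4×#3: mass 39, value 182
- 1×#1 + 1×#2 + 3×#3: mass 39, value 177
- 1×#2 + 4×#3: mass 35, value 175
- 4×#3 + 1×#4: mass 39, value 159
Best: 182 sci.

182 sci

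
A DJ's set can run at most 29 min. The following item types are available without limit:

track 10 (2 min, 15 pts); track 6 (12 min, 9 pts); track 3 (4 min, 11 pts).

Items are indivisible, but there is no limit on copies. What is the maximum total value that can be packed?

210 pts

Best value-per-unit is track 10 at 15/2, and filling with it alone uses duration 14×2=28. No mix of the others beats 14×15 = 210.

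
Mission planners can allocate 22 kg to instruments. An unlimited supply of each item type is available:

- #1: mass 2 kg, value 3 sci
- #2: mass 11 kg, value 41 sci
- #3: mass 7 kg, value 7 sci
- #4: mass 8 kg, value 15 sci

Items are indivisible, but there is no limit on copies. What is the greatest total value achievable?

Best value-per-unit is #2 at 41/11, and filling with it alone uses mass 2×11=22. No mix of the others beats 2×41 = 82.

82 sci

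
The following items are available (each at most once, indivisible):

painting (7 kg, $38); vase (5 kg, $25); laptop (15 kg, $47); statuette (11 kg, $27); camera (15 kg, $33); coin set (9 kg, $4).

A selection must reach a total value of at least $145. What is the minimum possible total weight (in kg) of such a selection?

Subsets with value ≥ 145, sorted by total weight:
- painting+laptop+statuette+camera: weight 48, value 145
- painting+vase+laptop+camera+coin set: weight 51, value 147
- painting+vase+laptop+statuette+camera: weight 53, value 170
- painting+laptop+statuette+camera+coin set: weight 57, value 149
Minimum weight: 48 kg.

48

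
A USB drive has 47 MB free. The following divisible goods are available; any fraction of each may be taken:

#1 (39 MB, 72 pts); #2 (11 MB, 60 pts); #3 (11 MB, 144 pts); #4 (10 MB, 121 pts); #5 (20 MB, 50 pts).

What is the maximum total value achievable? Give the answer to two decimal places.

Take in order of value per unit:
- #3 (144/11 per unit): all 11 → value 144, running total 144.00
- #4 (121/10 per unit): all 10 → value 121, running total 265.00
- #2 (60/11 per unit): all 11 → value 60, running total 325.00
- #5 (50/20 per unit): 15 of 20 → value 15×50/20 = 37.5000, running total 362.50
Total 362.50.

362.50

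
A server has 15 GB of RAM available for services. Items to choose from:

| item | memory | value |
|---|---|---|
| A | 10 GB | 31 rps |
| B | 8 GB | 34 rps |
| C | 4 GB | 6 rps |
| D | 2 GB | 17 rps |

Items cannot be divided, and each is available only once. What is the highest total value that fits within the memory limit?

This is a 0/1 knapsack; check combinations near the capacity.
- B+C+D: memory 8+4+2=14, value 34+6+17=57
- B+D: memory 8+2=10, value 34+17=51
- A+D: memory 10+2=12, value 31+17=48
Best: 57 rps.

57 rps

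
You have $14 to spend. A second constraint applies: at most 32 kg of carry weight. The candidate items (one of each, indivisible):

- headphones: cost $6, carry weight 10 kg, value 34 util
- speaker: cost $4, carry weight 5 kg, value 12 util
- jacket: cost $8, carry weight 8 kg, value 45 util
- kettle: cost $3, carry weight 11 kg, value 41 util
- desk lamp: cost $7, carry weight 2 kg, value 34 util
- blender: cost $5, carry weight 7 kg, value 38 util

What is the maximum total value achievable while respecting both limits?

113 util

Feasible sets respecting both limits:
- headphones+kettle+blender: cost 14, carry weight 28, value 113
- speaker+kettle+blender: cost 12, carry weight 23, value 91
- headphones+speaker+kettle: cost 13, carry weight 26, value 87
- speaker+kettle+desk lamp: cost 14, carry weight 18, value 87
Best: 113 util.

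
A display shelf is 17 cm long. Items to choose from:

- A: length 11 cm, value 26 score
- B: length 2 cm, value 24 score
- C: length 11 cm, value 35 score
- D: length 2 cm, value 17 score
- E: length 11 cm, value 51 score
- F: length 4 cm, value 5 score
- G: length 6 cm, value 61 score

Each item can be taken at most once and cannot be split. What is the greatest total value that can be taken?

Check high-value combinations within 17 cm:
- E+G: length 11+6=17, value 51+61=112
- B+D+F+G: length 2+2+4+6=14, value 24+17+5+61=107
- B+D+G: length 2+2+6=10, value 24+17+61=102
- C+G: length 11+6=17, value 35+61=96
Best: 112 score.

112 score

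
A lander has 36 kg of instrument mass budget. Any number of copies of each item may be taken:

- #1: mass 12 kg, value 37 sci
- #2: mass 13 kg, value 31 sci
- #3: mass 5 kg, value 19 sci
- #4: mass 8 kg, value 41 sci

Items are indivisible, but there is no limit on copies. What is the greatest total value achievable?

164 sci

Best value-per-unit is #4 at 41/8, and filling with it alone uses mass 4×8=32. No mix of the others beats 4×41 = 164.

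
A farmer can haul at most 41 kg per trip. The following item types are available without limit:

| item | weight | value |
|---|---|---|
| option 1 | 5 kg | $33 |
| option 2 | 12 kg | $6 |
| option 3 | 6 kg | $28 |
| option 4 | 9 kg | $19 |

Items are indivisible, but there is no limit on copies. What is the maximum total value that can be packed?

Best value-per-unit is option 1 at 33/5, and filling with it alone uses weight 8×5=40. No mix of the others beats 8×33 = 264.

$264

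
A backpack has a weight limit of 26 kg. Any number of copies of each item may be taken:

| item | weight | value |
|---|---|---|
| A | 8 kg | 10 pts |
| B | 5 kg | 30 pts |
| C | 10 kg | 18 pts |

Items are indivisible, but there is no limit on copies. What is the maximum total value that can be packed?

Best value-per-unit is B at 30/5, and filling with it alone uses weight 5×5=25. No mix of the others beats 5×30 = 150.

150 pts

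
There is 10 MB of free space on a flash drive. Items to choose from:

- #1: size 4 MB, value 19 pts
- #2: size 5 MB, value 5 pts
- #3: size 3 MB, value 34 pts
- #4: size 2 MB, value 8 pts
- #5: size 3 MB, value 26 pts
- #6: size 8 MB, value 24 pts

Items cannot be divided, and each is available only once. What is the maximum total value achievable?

Check high-value combinations within 10 MB:
- #1+#3+#5: size 4+3+3=10, value 19+34+26=79
- #3+#4+#5: size 3+2+3=8, value 34+8+26=68
- #1+#3+#4: size 4+3+2=9, value 19+34+8=61
- #3+#5: size 3+3=6, value 34+26=60
Best: 79 pts.

79 pts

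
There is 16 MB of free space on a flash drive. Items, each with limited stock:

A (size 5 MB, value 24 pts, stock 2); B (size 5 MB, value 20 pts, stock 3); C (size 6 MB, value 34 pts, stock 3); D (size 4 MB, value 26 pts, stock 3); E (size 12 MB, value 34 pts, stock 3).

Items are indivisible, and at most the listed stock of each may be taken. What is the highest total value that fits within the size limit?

Top feasible selections:
- 2×C + 1×D: size 16, value 94
- 1×C + 2×D: size 14, value 86
- 1×A + 1×C + 1×D: size 15, value 84
- 2×A + 1×C: size 16, value 82
Best: 94 pts.

94 pts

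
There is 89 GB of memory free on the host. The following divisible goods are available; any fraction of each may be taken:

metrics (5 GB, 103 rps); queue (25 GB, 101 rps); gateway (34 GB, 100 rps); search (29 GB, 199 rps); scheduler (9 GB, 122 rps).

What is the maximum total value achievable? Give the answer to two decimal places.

586.76

Take in order of value per unit:
- metrics (103/5 per unit): all 5 → value 103, running total 103.00
- scheduler (122/9 per unit): all 9 → value 122, running total 225.00
- search (199/29 per unit): all 29 → value 199, running total 424.00
- queue (101/25 per unit): all 25 → value 101, running total 525.00
- gateway (100/34 per unit): 21 of 34 → value 21×100/34 = 61.7647, running total 586.76
Total 586.76.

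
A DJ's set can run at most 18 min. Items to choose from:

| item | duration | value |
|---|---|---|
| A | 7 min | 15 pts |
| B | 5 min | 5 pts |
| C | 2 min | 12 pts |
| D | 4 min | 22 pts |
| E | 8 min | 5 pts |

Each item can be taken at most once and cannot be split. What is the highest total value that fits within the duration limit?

Check high-value combinations within 18 min:
- A+B+C+D: duration 7+5+2+4=18, value 15+5+12+22=54
- A+C+D: duration 7+2+4=13, value 15+12+22=49
- A+B+D: duration 7+5+4=16, value 15+5+22=42
Best: 54 pts.

54 pts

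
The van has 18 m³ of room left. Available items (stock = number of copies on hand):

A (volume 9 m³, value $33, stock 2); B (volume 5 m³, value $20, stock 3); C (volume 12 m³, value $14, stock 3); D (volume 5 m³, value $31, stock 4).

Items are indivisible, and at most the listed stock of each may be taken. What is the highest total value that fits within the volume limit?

$93

Top feasible selections:
- 3×D: volume 15, value 93
- 1×B + 2×D: volume 15, value 82
- 2×B + 1×D: volume 15, value 71
- 2×A: volume 18, value 66
Best: $93.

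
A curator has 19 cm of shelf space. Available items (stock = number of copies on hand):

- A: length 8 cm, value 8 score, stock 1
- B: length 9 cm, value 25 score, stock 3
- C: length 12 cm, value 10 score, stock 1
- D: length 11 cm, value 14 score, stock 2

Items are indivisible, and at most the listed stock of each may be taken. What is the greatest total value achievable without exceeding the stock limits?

50 score

Best selections within length 19 and stock limits:
- 2×B: length 18, value 50
- 1×A + 1×B: length 17, value 33
- 1×B: length 9, value 25
- 1×A + 1×D: length 19, value 22
Best: 50 score.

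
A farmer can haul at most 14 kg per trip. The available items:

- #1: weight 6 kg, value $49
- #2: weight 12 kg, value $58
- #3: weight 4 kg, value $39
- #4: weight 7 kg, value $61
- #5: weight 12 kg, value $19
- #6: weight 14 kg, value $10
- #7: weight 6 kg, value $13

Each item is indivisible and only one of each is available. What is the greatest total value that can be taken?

$110

This is a 0/1 knapsack; check combinations near the capacity.
- #1+#4: weight 6+7=13, value 49+61=110
- #3+#4: weight 4+7=11, value 39+61=100
- #1+#3: weight 6+4=10, value 49+39=88
- #4+#7: weight 7+6=13, value 61+13=74
- #1+#7: weight 6+6=12, value 49+13=62
Best: $110.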